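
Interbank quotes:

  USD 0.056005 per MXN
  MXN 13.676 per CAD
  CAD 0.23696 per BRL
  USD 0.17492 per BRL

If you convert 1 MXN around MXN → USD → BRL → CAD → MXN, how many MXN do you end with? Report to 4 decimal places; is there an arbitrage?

Around MXN → USD → BRL → CAD → MXN: 1 × 0.056005 ÷ 0.17492 × 0.23696 × 13.676 = 1.037580
Product > 1; profitable direction is MXN → USD → BRL → CAD → MXN.

1.0376 (arbitrage exists)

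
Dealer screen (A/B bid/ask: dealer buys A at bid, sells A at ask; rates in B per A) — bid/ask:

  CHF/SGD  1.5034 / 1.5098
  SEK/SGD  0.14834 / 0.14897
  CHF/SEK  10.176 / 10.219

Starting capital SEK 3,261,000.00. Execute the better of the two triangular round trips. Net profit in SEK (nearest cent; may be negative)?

Best loop SEK → SGD → CHF → SEK:
SEK 3,261,000.00 × 0.14834 (sell SEK at bid) = SGD 483,736.74
SGD 483,736.74 ÷ 1.5098 (buy CHF at ask) = CHF 320,397.89
CHF 320,397.89 × 10.176 (sell CHF at bid) = SEK 3,260,368.97

Net result: SEK -631.03 (no profitable arbitrage after spreads)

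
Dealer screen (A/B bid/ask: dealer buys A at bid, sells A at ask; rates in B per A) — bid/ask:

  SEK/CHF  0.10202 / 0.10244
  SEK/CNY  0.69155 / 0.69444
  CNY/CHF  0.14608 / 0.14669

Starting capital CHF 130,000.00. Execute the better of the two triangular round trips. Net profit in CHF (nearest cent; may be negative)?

Net profit: CHF 194.74

Best loop CHF → CNY → SEK → CHF:
CHF 130,000.00 ÷ 0.14669 (buy CNY at ask) = CNY 886,222.65
CNY 886,222.65 ÷ 0.69444 (buy SEK at ask) = SEK 1,276,168.78
SEK 1,276,168.78 × 0.10202 (sell SEK at bid) = CHF 130,194.74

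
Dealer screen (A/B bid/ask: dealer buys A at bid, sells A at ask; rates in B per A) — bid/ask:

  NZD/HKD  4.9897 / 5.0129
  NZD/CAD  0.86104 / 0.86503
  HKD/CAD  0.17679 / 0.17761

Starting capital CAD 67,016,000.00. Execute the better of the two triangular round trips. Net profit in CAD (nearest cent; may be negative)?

Best loop CAD → NZD → HKD → CAD:
CAD 67,016,000.00 ÷ 0.86503 (buy NZD at ask) = NZD 77,472,457.60
NZD 77,472,457.60 × 4.9897 (sell NZD at bid) = HKD 386,564,321.70
HKD 386,564,321.70 × 0.17679 (sell HKD at bid) = CAD 68,340,706.43

Net profit: CAD 1,324,706.43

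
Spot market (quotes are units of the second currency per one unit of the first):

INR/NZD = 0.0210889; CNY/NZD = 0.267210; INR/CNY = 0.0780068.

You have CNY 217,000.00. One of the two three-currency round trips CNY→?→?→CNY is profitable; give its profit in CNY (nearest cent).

Profitable loop is CNY → INR → NZD → CNY:
CNY 217,000.00 ÷ 0.0780068 = INR 2,781,808.77
INR 2,781,808.77 × 0.0210889 = NZD 58,665.29
NZD 58,665.29 ÷ 0.267210 = CNY 219,547.50
Profit = CNY 219,547.50 − CNY 217,000.00

Profit: CNY 2,547.50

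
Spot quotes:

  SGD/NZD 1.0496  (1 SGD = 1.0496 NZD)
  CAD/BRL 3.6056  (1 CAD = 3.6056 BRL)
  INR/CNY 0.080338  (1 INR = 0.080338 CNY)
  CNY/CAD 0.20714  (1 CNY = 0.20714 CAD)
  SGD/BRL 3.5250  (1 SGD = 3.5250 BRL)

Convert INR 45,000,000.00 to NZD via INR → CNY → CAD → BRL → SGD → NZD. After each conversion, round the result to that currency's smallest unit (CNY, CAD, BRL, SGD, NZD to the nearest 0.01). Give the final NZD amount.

NZD 803,969.83

INR 45,000,000.00 × 0.080338 = CNY 3,615,210.00
CNY 3,615,210.00 × 0.20714 = CAD 748,854.60
CAD 748,854.60 × 3.6056 = BRL 2,700,070.15
BRL 2,700,070.15 ÷ 3.5250 = SGD 765,977.35
SGD 765,977.35 × 1.0496 = NZD 803,969.83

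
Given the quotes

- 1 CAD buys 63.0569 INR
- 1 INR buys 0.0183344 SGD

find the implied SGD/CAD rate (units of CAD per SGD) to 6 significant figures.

1 SGD ÷ 0.0183344 = 54.5423 INR
54.5423 INR ÷ 63.0569 = 0.864969 CAD

SGD/CAD = 0.864969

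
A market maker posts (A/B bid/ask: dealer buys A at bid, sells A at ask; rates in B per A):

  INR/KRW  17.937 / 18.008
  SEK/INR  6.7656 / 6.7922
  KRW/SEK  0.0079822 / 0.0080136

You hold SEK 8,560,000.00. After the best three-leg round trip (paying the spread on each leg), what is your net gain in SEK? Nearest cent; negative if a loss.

Net profit: SEK 173,134.65

Best loop SEK → KRW → INR → SEK:
SEK 8,560,000.00 ÷ 0.0080136 (buy KRW at ask) = KRW 1,068,184,087
KRW 1,068,184,087 ÷ 18.008 (buy INR at ask) = INR 59,317,197.19
INR 59,317,197.19 ÷ 6.7922 (buy SEK at ask) = SEK 8,733,134.65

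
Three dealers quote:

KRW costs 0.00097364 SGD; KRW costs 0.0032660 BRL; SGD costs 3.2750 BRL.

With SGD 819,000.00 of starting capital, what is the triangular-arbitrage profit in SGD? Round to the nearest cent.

Profit: SGD 19,861.71

Profitable loop is SGD → KRW → BRL → SGD:
SGD 819,000.00 ÷ 0.00097364 = KRW 841,173,329
KRW 841,173,329 × 0.0032660 = BRL 2,747,272.09
BRL 2,747,272.09 ÷ 3.2750 = SGD 838,861.71
Profit = SGD 838,861.71 − SGD 819,000.00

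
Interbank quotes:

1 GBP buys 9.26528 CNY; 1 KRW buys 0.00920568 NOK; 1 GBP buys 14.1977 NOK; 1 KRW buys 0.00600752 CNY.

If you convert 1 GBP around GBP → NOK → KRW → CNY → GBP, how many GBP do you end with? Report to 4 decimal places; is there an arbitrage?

1.0000 (no arbitrage)

Around GBP → NOK → KRW → CNY → GBP: 1 × 14.1977 ÷ 0.00920568 × 0.00600752 ÷ 9.26528 = 0.999997
Product ≈ 1 (deviation 0.000%, within rounding noise).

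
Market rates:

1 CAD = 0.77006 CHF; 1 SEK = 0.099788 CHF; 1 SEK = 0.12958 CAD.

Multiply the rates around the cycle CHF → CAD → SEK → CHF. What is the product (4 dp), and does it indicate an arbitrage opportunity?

1.0000 (no arbitrage)

Around CHF → CAD → SEK → CHF: 1 ÷ 0.77006 ÷ 0.12958 × 0.099788 = 1.000036
Product ≈ 1 (deviation 0.004%, within rounding noise).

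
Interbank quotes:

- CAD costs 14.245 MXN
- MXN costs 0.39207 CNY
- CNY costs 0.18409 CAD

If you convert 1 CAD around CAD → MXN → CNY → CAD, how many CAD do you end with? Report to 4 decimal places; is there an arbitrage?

Around CAD → MXN → CNY → CAD: 1 × 14.245 × 0.39207 × 0.18409 = 1.028149
Product > 1; profitable direction is CAD → MXN → CNY → CAD.

1.0281 (arbitrage exists)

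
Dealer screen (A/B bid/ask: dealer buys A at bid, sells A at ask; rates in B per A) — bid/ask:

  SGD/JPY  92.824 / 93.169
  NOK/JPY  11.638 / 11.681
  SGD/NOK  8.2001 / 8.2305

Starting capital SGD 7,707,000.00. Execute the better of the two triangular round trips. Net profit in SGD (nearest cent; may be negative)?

Best loop SGD → NOK → JPY → SGD:
SGD 7,707,000.00 × 8.2001 (sell SGD at bid) = NOK 63,198,170.70
NOK 63,198,170.70 × 11.638 (sell NOK at bid) = JPY 735,500,311
JPY 735,500,311 ÷ 93.169 (buy SGD at ask) = SGD 7,894,260.01

Net profit: SGD 187,260.01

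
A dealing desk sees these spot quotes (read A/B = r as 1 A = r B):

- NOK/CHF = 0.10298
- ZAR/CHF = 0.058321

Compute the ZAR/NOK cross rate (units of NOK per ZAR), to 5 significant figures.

ZAR/NOK = 0.56633

1 ZAR × 0.058321 = 0.058321 CHF
0.058321 CHF ÷ 0.10298 = 0.566333 NOK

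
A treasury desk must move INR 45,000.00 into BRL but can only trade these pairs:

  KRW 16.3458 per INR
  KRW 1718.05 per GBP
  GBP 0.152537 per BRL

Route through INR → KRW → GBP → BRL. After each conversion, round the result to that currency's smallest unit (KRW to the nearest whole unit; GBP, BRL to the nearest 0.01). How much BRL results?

BRL 2,806.79

INR 45,000.00 × 16.3458 = KRW 735,561
KRW 735,561 ÷ 1718.05 = GBP 428.14
GBP 428.14 ÷ 0.152537 = BRL 2,806.79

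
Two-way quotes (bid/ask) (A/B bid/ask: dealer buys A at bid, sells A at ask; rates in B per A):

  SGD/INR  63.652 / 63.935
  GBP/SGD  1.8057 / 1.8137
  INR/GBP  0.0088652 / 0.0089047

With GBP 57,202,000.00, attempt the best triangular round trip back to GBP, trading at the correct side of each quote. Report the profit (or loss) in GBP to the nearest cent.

Best loop GBP → SGD → INR → GBP:
GBP 57,202,000.00 × 1.8057 (sell GBP at bid) = SGD 103,289,651.40
SGD 103,289,651.40 × 63.652 (sell SGD at bid) = INR 6,574,592,890.91
INR 6,574,592,890.91 × 0.0088652 (sell INR at bid) = GBP 58,285,080.90

Net profit: GBP 1,083,080.90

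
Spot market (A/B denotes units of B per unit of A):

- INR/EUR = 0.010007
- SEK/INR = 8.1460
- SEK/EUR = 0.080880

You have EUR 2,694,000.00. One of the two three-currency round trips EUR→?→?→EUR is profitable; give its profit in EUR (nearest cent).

Profit: EUR 21,218.31

Profitable loop is EUR → SEK → INR → EUR:
EUR 2,694,000.00 ÷ 0.080880 = SEK 33,308,605.34
SEK 33,308,605.34 × 8.1460 = INR 271,331,899.11
INR 271,331,899.11 × 0.010007 = EUR 2,715,218.31
Profit = EUR 2,715,218.31 − EUR 2,694,000.00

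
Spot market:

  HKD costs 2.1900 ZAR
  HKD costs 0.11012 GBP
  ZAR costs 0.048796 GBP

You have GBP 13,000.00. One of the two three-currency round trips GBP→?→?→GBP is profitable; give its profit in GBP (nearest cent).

Profit: GBP 396.19

Profitable loop is GBP → ZAR → HKD → GBP:
GBP 13,000.00 ÷ 0.048796 = ZAR 266,415.28
ZAR 266,415.28 ÷ 2.1900 = HKD 121,650.81
HKD 121,650.81 × 0.11012 = GBP 13,396.19
Profit = GBP 13,396.19 − GBP 13,000.00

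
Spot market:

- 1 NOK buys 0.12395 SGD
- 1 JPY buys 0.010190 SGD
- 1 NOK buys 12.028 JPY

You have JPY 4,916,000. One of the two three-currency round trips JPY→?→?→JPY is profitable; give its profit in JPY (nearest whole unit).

Profit: JPY 55,538

Profitable loop is JPY → NOK → SGD → JPY:
JPY 4,916,000 ÷ 12.028 = NOK 408,713.00
NOK 408,713.00 × 0.12395 = SGD 50,659.98
SGD 50,659.98 ÷ 0.010190 = JPY 4,971,538
Profit = JPY 4,971,538 − JPY 4,916,000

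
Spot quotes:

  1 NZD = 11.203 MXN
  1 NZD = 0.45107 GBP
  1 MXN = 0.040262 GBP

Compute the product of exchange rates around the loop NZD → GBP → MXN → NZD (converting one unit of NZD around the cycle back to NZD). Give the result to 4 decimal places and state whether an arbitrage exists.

Around NZD → GBP → MXN → NZD: 1 × 0.45107 ÷ 0.040262 ÷ 11.203 = 1.000033
Product ≈ 1 (deviation 0.003%, within rounding noise).

1.0000 (no arbitrage)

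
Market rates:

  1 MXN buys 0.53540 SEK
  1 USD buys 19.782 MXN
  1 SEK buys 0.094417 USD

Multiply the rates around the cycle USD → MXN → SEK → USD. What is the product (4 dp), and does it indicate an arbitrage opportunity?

1.0000 (no arbitrage)

Around USD → MXN → SEK → USD: 1 × 19.782 × 0.53540 × 0.094417 = 0.999997
Product ≈ 1 (deviation 0.000%, within rounding noise).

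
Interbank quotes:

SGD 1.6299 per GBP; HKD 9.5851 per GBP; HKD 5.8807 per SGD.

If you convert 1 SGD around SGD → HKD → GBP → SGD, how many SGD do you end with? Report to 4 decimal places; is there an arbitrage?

1.0000 (no arbitrage)

Around SGD → HKD → GBP → SGD: 1 × 5.8807 ÷ 9.5851 × 1.6299 = 0.999985
Product ≈ 1 (deviation 0.002%, within rounding noise).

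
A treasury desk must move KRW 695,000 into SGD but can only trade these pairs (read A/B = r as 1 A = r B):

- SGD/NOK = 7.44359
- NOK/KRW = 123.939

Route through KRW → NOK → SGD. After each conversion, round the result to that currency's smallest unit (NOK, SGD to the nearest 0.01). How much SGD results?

SGD 753.35

KRW 695,000 ÷ 123.939 = NOK 5,607.60
NOK 5,607.60 ÷ 7.44359 = SGD 753.35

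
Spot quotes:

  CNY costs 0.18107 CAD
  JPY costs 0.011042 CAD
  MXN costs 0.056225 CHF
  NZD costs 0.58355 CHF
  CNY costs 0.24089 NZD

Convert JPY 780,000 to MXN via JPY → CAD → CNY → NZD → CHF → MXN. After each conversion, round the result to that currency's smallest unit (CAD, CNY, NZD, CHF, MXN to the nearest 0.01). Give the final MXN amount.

JPY 780,000 × 0.011042 = CAD 8,612.76
CAD 8,612.76 ÷ 0.18107 = CNY 47,565.91
CNY 47,565.91 × 0.24089 = NZD 11,458.15
NZD 11,458.15 × 0.58355 = CHF 6,686.40
CHF 6,686.40 ÷ 0.056225 = MXN 118,922.19

MXN 118,922.19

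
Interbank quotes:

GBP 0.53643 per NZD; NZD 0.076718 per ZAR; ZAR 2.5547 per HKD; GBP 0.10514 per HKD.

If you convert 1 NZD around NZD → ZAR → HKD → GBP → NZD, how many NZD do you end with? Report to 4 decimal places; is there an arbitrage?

Around NZD → ZAR → HKD → GBP → NZD: 1 ÷ 0.076718 ÷ 2.5547 × 0.10514 ÷ 0.53643 = 1.000041
Product ≈ 1 (deviation 0.004%, within rounding noise).

1.0000 (no arbitrage)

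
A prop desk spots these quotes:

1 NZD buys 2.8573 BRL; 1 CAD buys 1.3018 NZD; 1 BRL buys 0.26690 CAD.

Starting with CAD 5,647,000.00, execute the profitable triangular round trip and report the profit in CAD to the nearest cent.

Profit: CAD 41,124.66

Profitable loop is CAD → BRL → NZD → CAD:
CAD 5,647,000.00 ÷ 0.26690 = BRL 21,157,736.98
BRL 21,157,736.98 ÷ 2.8573 = NZD 7,404,800.68
NZD 7,404,800.68 ÷ 1.3018 = CAD 5,688,124.66
Profit = CAD 5,688,124.66 − CAD 5,647,000.00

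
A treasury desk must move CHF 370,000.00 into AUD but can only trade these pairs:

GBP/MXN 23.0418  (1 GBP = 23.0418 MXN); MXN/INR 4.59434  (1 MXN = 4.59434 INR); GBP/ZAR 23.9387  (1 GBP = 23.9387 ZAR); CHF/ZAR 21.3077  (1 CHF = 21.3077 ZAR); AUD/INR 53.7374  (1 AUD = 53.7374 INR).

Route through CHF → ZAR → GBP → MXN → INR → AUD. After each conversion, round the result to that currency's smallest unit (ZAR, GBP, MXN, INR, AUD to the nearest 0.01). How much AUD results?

CHF 370,000.00 × 21.3077 = ZAR 7,883,849.00
ZAR 7,883,849.00 ÷ 23.9387 = GBP 329,334.88
GBP 329,334.88 × 23.0418 = MXN 7,588,468.44
MXN 7,588,468.44 × 4.59434 = INR 34,864,004.09
INR 34,864,004.09 ÷ 53.7374 = AUD 648,784.72

AUD 648,784.72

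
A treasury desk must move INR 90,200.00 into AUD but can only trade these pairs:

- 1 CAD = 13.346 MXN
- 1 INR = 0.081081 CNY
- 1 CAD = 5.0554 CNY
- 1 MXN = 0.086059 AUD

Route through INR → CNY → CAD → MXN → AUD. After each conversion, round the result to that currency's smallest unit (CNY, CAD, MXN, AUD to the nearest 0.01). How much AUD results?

INR 90,200.00 × 0.081081 = CNY 7,313.51
CNY 7,313.51 ÷ 5.0554 = CAD 1,446.67
CAD 1,446.67 × 13.346 = MXN 19,307.26
MXN 19,307.26 × 0.086059 = AUD 1,661.56

AUD 1,661.56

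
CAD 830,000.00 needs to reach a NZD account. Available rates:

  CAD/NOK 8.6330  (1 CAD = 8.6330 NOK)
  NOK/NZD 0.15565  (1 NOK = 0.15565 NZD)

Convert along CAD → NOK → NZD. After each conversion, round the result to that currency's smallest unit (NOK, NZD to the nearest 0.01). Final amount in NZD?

CAD 830,000.00 × 8.6330 = NOK 7,165,390.00
NOK 7,165,390.00 × 0.15565 = NZD 1,115,292.95

NZD 1,115,292.95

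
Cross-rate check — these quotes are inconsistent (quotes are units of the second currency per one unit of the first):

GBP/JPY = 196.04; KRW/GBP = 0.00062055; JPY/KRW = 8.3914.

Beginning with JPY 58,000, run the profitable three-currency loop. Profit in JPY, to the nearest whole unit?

Profit: JPY 1,208

Profitable loop is JPY → KRW → GBP → JPY:
JPY 58,000 × 8.3914 = KRW 486,701
KRW 486,701 × 0.00062055 = GBP 302.02
GBP 302.02 × 196.04 = JPY 59,208
Profit = JPY 59,208 − JPY 58,000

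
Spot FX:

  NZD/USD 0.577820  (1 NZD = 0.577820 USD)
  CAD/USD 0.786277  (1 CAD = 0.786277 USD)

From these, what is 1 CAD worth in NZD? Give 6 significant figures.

1 CAD × 0.786277 = 0.786277 USD
0.786277 USD ÷ 0.577820 = 1.36076 NZD

CAD/NZD = 1.36076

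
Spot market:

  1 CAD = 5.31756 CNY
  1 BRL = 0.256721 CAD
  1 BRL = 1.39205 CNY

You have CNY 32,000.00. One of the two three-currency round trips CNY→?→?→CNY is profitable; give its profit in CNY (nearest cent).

Profit: CNY 631.05

Profitable loop is CNY → CAD → BRL → CNY:
CNY 32,000.00 ÷ 5.31756 = CAD 6,017.80
CAD 6,017.80 ÷ 0.256721 = BRL 23,441.00
BRL 23,441.00 × 1.39205 = CNY 32,631.05
Profit = CNY 32,631.05 − CNY 32,000.00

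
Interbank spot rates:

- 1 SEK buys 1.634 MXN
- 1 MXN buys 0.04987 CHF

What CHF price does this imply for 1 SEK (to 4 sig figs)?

1 SEK × 1.634 = 1.634 MXN
1.634 MXN × 0.04987 = 0.0814876 CHF

SEK/CHF = 0.08149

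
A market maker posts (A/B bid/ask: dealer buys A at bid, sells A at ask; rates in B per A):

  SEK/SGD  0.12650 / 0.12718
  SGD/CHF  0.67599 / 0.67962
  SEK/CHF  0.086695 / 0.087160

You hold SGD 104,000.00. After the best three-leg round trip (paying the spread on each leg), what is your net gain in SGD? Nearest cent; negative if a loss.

Net profit: SGD 313.96

Best loop SGD → SEK → CHF → SGD:
SGD 104,000.00 ÷ 0.12718 (buy SEK at ask) = SEK 817,738.64
SEK 817,738.64 × 0.086695 (sell SEK at bid) = CHF 70,893.85
CHF 70,893.85 ÷ 0.67962 (buy SGD at ask) = SGD 104,313.96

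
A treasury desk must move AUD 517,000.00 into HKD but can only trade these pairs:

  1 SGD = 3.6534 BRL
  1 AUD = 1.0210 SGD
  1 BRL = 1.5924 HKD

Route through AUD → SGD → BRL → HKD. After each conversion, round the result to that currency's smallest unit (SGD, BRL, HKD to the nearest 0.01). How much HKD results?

HKD 3,070,900.02

AUD 517,000.00 × 1.0210 = SGD 527,857.00
SGD 527,857.00 × 3.6534 = BRL 1,928,472.76
BRL 1,928,472.76 × 1.5924 = HKD 3,070,900.02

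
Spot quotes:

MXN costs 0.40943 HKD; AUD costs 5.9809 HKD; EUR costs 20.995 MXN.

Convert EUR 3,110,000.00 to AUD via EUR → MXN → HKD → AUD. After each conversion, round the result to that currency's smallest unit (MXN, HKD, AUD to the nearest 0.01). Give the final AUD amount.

AUD 4,469,813.35

EUR 3,110,000.00 × 20.995 = MXN 65,294,450.00
MXN 65,294,450.00 × 0.40943 = HKD 26,733,506.66
HKD 26,733,506.66 ÷ 5.9809 = AUD 4,469,813.35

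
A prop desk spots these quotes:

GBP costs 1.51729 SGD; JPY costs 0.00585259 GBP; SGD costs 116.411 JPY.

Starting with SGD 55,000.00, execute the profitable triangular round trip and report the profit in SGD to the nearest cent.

Profit: SGD 1,855.62

Profitable loop is SGD → JPY → GBP → SGD:
SGD 55,000.00 × 116.411 = JPY 6,402,605
JPY 6,402,605 × 0.00585259 = GBP 37,471.82
GBP 37,471.82 × 1.51729 = SGD 56,855.62
Profit = SGD 56,855.62 − SGD 55,000.00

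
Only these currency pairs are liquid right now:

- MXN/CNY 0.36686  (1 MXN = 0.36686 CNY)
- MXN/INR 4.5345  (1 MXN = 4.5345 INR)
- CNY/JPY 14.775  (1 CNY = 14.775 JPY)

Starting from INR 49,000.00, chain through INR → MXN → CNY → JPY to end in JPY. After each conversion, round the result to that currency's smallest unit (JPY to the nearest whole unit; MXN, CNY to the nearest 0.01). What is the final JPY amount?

JPY 58,573

INR 49,000.00 ÷ 4.5345 = MXN 10,806.04
MXN 10,806.04 × 0.36686 = CNY 3,964.30
CNY 3,964.30 × 14.775 = JPY 58,573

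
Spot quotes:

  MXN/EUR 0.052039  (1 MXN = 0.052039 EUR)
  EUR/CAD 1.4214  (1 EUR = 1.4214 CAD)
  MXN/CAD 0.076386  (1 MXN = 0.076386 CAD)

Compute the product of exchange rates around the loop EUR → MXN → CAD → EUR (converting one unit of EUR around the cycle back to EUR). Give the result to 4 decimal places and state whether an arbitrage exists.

Around EUR → MXN → CAD → EUR: 1 ÷ 0.052039 × 0.076386 ÷ 1.4214 = 1.032687
Product > 1; profitable direction is EUR → MXN → CAD → EUR.

1.0327 (arbitrage exists)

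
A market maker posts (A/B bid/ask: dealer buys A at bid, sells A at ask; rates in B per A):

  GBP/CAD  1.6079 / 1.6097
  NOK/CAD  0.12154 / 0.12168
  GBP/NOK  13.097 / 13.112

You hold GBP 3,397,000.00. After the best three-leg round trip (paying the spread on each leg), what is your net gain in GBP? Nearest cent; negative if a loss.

Net profit: GBP 26,469.32

Best loop GBP → CAD → NOK → GBP:
GBP 3,397,000.00 × 1.6079 (sell GBP at bid) = CAD 5,462,036.30
CAD 5,462,036.30 ÷ 0.12168 (buy NOK at ask) = NOK 44,888,529.75
NOK 44,888,529.75 ÷ 13.112 (buy GBP at ask) = GBP 3,423,469.32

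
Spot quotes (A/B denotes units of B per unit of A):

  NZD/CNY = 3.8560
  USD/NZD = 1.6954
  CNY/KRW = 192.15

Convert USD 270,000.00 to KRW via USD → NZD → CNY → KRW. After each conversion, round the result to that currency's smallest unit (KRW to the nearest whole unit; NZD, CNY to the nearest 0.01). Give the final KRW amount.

KRW 339,166,818

USD 270,000.00 × 1.6954 = NZD 457,758.00
NZD 457,758.00 × 3.8560 = CNY 1,765,114.85
CNY 1,765,114.85 × 192.15 = KRW 339,166,818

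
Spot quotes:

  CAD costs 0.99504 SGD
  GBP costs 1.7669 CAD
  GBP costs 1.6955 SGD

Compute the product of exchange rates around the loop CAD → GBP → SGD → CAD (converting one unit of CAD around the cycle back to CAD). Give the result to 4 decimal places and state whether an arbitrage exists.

0.9644 (arbitrage exists)

Around CAD → GBP → SGD → CAD: 1 ÷ 1.7669 × 1.6955 ÷ 0.99504 = 0.964374
Product < 1; profitable direction is CAD → SGD → GBP → CAD.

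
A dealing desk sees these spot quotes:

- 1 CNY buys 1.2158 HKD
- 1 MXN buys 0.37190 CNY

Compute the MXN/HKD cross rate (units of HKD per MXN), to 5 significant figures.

1 MXN × 0.37190 = 0.3719 CNY
0.3719 CNY × 1.2158 = 0.452156 HKD

MXN/HKD = 0.45216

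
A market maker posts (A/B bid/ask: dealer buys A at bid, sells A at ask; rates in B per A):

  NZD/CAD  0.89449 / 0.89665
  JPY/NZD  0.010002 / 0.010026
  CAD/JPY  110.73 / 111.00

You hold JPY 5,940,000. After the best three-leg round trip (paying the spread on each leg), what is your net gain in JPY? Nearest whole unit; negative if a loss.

Net profit: JPY 12,684

Best loop JPY → CAD → NZD → JPY:
JPY 5,940,000 ÷ 111.00 (buy CAD at ask) = CAD 53,513.51
CAD 53,513.51 ÷ 0.89665 (buy NZD at ask) = NZD 59,681.61
NZD 59,681.61 ÷ 0.010026 (buy JPY at ask) = JPY 5,952,684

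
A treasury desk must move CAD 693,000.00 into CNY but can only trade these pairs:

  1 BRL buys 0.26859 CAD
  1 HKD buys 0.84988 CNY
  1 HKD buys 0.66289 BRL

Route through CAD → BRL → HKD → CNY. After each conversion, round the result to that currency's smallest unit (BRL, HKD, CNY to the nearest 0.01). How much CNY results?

CAD 693,000.00 ÷ 0.26859 = BRL 2,580,140.73
BRL 2,580,140.73 ÷ 0.66289 = HKD 3,892,260.75
HKD 3,892,260.75 × 0.84988 = CNY 3,307,954.57

CNY 3,307,954.57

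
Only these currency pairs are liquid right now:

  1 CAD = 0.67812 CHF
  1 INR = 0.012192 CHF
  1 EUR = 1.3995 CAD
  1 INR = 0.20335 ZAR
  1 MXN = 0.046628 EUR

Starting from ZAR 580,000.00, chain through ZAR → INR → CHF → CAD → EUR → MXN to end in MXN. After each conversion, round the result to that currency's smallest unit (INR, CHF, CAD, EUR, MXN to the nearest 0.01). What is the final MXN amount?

ZAR 580,000.00 ÷ 0.20335 = INR 2,852,225.23
INR 2,852,225.23 × 0.012192 = CHF 34,774.33
CHF 34,774.33 ÷ 0.67812 = CAD 51,280.50
CAD 51,280.50 ÷ 1.3995 = EUR 36,642.02
EUR 36,642.02 ÷ 0.046628 = MXN 785,837.27

MXN 785,837.27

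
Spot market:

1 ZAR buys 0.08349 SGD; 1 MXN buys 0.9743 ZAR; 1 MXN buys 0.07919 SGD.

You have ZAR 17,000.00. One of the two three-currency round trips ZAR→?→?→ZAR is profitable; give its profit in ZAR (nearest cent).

Profitable loop is ZAR → SGD → MXN → ZAR:
ZAR 17,000.00 × 0.08349 = SGD 1,419.33
SGD 1,419.33 ÷ 0.07919 = MXN 17,923.10
MXN 17,923.10 × 0.9743 = ZAR 17,462.47
Profit = ZAR 17,462.47 − ZAR 17,000.00

Profit: ZAR 462.47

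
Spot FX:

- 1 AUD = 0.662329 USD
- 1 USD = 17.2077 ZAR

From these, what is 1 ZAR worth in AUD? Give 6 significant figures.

1 ZAR ÷ 17.2077 = 0.0581135 USD
0.0581135 USD ÷ 0.662329 = 0.0877412 AUD

ZAR/AUD = 0.0877412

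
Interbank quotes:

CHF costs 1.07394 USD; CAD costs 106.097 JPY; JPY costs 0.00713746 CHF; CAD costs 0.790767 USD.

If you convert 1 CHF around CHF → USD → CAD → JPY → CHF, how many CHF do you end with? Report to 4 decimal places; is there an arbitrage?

Around CHF → USD → CAD → JPY → CHF: 1 × 1.07394 ÷ 0.790767 × 106.097 × 0.00713746 = 1.028438
Product > 1; profitable direction is CHF → USD → CAD → JPY → CHF.

1.0284 (arbitrage exists)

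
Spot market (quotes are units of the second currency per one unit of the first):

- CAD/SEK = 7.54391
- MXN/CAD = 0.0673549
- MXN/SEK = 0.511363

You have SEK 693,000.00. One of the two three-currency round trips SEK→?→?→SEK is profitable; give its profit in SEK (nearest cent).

Profitable loop is SEK → CAD → MXN → SEK:
SEK 693,000.00 ÷ 7.54391 = CAD 91,862.18
CAD 91,862.18 ÷ 0.0673549 = MXN 1,363,852.93
MXN 1,363,852.93 × 0.511363 = SEK 697,423.92
Profit = SEK 697,423.92 − SEK 693,000.00

Profit: SEK 4,423.92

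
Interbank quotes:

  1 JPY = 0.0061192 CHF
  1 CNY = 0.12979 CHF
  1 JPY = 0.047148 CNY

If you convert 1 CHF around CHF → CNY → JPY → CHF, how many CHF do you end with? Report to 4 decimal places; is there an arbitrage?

1.0000 (no arbitrage)

Around CHF → CNY → JPY → CHF: 1 ÷ 0.12979 ÷ 0.047148 × 0.0061192 = 0.999977
Product ≈ 1 (deviation 0.002%, within rounding noise).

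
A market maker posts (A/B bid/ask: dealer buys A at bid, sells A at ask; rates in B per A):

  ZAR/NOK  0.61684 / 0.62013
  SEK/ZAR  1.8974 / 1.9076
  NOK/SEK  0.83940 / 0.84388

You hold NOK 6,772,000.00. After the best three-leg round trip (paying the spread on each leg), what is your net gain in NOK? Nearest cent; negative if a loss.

Best loop NOK → ZAR → SEK → NOK:
NOK 6,772,000.00 ÷ 0.62013 (buy ZAR at ask) = ZAR 10,920,290.91
ZAR 10,920,290.91 ÷ 1.9076 (buy SEK at ask) = SEK 5,724,623.04
SEK 5,724,623.04 ÷ 0.84388 (buy NOK at ask) = NOK 6,783,693.22

Net profit: NOK 11,693.22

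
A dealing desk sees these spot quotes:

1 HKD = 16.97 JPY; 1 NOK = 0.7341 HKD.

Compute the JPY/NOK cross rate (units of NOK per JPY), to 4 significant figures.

1 JPY ÷ 16.97 = 0.0589275 HKD
0.0589275 HKD ÷ 0.7341 = 0.0802718 NOK

JPY/NOK = 0.08027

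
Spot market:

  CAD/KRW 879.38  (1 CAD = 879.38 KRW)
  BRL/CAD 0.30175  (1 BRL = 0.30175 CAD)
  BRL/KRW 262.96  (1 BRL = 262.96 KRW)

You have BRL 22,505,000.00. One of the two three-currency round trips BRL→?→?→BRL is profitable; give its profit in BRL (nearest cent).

Profit: BRL 204,793.70

Profitable loop is BRL → CAD → KRW → BRL:
BRL 22,505,000.00 × 0.30175 = CAD 6,790,883.75
CAD 6,790,883.75 × 879.38 = KRW 5,971,767,352
KRW 5,971,767,352 ÷ 262.96 = BRL 22,709,793.70
Profit = BRL 22,709,793.70 − BRL 22,505,000.00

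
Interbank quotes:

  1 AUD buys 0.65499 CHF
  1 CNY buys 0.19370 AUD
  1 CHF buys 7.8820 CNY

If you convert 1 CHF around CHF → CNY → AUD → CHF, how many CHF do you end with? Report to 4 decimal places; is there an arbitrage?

Around CHF → CNY → AUD → CHF: 1 × 7.8820 × 0.19370 × 0.65499 = 1.000002
Product ≈ 1 (deviation 0.000%, within rounding noise).

1.0000 (no arbitrage)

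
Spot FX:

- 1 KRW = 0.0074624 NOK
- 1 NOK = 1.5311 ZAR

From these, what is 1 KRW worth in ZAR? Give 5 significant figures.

1 KRW × 0.0074624 = 0.0074624 NOK
0.0074624 NOK × 1.5311 = 0.0114257 ZAR

KRW/ZAR = 0.011426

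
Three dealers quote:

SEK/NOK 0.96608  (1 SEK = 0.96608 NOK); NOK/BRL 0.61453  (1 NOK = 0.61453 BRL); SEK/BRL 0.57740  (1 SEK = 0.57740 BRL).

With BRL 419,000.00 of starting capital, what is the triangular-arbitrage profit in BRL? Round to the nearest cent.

Profitable loop is BRL → SEK → NOK → BRL:
BRL 419,000.00 ÷ 0.57740 = SEK 725,666.78
SEK 725,666.78 × 0.96608 = NOK 701,052.16
NOK 701,052.16 × 0.61453 = BRL 430,817.59
Profit = BRL 430,817.59 − BRL 419,000.00

Profit: BRL 11,817.59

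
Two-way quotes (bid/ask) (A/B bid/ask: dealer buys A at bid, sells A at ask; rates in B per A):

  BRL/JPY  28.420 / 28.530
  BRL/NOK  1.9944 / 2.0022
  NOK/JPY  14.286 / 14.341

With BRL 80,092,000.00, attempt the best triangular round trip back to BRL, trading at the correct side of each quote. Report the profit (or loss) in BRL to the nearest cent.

Best loop BRL → NOK → JPY → BRL:
BRL 80,092,000.00 × 1.9944 (sell BRL at bid) = NOK 159,735,484.80
NOK 159,735,484.80 × 14.286 (sell NOK at bid) = JPY 2,281,981,136
JPY 2,281,981,136 ÷ 28.530 (buy BRL at ask) = BRL 79,985,318.47

Net result: BRL -106,681.53 (no profitable arbitrage after spreads)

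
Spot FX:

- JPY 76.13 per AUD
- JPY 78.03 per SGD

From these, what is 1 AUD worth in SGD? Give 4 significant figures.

1 AUD × 76.13 = 76.13 JPY
76.13 JPY ÷ 78.03 = 0.97565 SGD

AUD/SGD = 0.9757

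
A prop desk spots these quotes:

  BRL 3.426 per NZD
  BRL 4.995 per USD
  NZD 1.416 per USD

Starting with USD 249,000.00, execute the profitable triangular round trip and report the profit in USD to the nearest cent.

Profit: USD 7,380.05

Profitable loop is USD → BRL → NZD → USD:
USD 249,000.00 × 4.995 = BRL 1,243,755.00
BRL 1,243,755.00 ÷ 3.426 = NZD 363,034.15
NZD 363,034.15 ÷ 1.416 = USD 256,380.05
Profit = USD 256,380.05 − USD 249,000.00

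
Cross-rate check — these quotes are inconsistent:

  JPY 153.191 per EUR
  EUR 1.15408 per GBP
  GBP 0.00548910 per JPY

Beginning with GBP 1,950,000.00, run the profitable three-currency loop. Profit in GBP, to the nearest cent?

Profitable loop is GBP → JPY → EUR → GBP:
GBP 1,950,000.00 ÷ 0.00548910 = JPY 355,249,494
JPY 355,249,494 ÷ 153.191 = EUR 2,318,997.16
EUR 2,318,997.16 ÷ 1.15408 = GBP 2,009,390.31
Profit = GBP 2,009,390.31 − GBP 1,950,000.00

Profit: GBP 59,390.31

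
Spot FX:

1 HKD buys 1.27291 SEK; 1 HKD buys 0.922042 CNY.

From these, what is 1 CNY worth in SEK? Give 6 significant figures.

CNY/SEK = 1.38053

1 CNY ÷ 0.922042 = 1.08455 HKD
1.08455 HKD × 1.27291 = 1.38053 SEK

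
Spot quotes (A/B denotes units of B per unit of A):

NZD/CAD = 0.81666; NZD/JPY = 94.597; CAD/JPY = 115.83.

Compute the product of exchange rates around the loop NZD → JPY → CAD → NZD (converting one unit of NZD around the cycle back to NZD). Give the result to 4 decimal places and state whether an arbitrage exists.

1.0000 (no arbitrage)

Around NZD → JPY → CAD → NZD: 1 × 94.597 ÷ 115.83 ÷ 0.81666 = 1.000035
Product ≈ 1 (deviation 0.003%, within rounding noise).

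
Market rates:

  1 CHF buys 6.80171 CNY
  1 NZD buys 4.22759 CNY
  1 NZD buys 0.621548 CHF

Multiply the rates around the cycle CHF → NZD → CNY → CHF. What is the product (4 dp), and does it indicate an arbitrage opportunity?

Around CHF → NZD → CNY → CHF: 1 ÷ 0.621548 × 4.22759 ÷ 6.80171 = 1.000000
Product ≈ 1 (deviation 0.000%, within rounding noise).

1.0000 (no arbitrage)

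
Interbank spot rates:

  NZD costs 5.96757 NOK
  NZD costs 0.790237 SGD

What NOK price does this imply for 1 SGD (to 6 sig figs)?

1 SGD ÷ 0.790237 = 1.26544 NZD
1.26544 NZD × 5.96757 = 7.55162 NOK

SGD/NOK = 7.55162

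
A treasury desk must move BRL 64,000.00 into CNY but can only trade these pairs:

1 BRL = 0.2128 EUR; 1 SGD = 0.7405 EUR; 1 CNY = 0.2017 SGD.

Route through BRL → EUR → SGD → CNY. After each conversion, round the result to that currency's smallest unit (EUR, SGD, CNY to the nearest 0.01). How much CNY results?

BRL 64,000.00 × 0.2128 = EUR 13,619.20
EUR 13,619.20 ÷ 0.7405 = SGD 18,391.90
SGD 18,391.90 ÷ 0.2017 = CNY 91,184.43

CNY 91,184.43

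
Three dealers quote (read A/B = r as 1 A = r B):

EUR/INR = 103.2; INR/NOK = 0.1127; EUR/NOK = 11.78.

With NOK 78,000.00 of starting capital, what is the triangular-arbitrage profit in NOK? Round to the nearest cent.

Profitable loop is NOK → INR → EUR → NOK:
NOK 78,000.00 ÷ 0.1127 = INR 692,102.93
INR 692,102.93 ÷ 103.2 = EUR 6,706.42
EUR 6,706.42 × 11.78 = NOK 79,001.67
Profit = NOK 79,001.67 − NOK 78,000.00

Profit: NOK 1,001.67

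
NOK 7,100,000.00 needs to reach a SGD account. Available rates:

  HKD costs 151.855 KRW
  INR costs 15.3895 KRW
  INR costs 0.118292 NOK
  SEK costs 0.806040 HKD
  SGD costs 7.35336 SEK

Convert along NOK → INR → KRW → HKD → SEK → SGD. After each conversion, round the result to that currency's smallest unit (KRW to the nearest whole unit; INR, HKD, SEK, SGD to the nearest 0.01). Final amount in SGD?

NOK 7,100,000.00 ÷ 0.118292 = INR 60,020,965.07
INR 60,020,965.07 × 15.3895 = KRW 923,692,642
KRW 923,692,642 ÷ 151.855 = HKD 6,082,727.88
HKD 6,082,727.88 ÷ 0.806040 = SEK 7,546,434.27
SEK 7,546,434.27 ÷ 7.35336 = SGD 1,026,256.61

SGD 1,026,256.61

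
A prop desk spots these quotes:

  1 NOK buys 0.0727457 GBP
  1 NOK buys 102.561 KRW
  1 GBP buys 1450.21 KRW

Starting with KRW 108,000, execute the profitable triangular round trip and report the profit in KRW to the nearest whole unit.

Profit: KRW 3,091

Profitable loop is KRW → NOK → GBP → KRW:
KRW 108,000 ÷ 102.561 = NOK 1,053.03
NOK 1,053.03 × 0.0727457 = GBP 76.60
GBP 76.60 × 1450.21 = KRW 111,091
Profit = KRW 111,091 − KRW 108,000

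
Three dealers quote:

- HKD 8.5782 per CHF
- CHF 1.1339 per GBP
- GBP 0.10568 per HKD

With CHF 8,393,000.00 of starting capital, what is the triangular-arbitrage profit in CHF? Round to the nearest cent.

Profitable loop is CHF → HKD → GBP → CHF:
CHF 8,393,000.00 × 8.5782 = HKD 71,996,832.60
HKD 71,996,832.60 × 0.10568 = GBP 7,608,625.27
GBP 7,608,625.27 × 1.1339 = CHF 8,627,420.19
Profit = CHF 8,627,420.19 − CHF 8,393,000.00

Profit: CHF 234,420.19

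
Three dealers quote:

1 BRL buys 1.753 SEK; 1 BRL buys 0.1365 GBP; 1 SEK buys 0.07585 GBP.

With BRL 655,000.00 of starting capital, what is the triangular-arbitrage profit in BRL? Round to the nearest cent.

Profit: BRL 17,413.54

Profitable loop is BRL → GBP → SEK → BRL:
BRL 655,000.00 × 0.1365 = GBP 89,407.50
GBP 89,407.50 ÷ 0.07585 = SEK 1,178,740.94
SEK 1,178,740.94 ÷ 1.753 = BRL 672,413.54
Profit = BRL 672,413.54 − BRL 655,000.00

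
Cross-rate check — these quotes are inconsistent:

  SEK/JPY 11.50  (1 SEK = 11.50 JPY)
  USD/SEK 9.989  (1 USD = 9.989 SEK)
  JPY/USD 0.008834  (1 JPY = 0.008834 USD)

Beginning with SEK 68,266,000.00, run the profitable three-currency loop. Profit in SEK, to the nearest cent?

Profit: SEK 1,009,824.74

Profitable loop is SEK → JPY → USD → SEK:
SEK 68,266,000.00 × 11.50 = JPY 785,059,000
JPY 785,059,000 × 0.008834 = USD 6,935,211.21
USD 6,935,211.21 × 9.989 = SEK 69,275,824.74
Profit = SEK 69,275,824.74 − SEK 68,266,000.00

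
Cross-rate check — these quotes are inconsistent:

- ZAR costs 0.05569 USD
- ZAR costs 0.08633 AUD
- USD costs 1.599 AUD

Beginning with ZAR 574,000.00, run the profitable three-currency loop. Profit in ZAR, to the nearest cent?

Profit: ZAR 18,073.79

Profitable loop is ZAR → USD → AUD → ZAR:
ZAR 574,000.00 × 0.05569 = USD 31,966.06
USD 31,966.06 × 1.599 = AUD 51,113.73
AUD 51,113.73 ÷ 0.08633 = ZAR 592,073.79
Profit = ZAR 592,073.79 − ZAR 574,000.00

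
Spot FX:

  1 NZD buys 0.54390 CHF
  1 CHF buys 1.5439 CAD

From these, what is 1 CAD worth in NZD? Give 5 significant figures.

CAD/NZD = 1.1909

1 CAD ÷ 1.5439 = 0.64771 CHF
0.64771 CHF ÷ 0.54390 = 1.19086 NZD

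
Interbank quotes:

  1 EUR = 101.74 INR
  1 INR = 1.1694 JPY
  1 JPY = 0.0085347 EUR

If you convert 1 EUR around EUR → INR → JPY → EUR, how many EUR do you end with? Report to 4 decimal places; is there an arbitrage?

1.0154 (arbitrage exists)

Around EUR → INR → JPY → EUR: 1 × 101.74 × 1.1694 × 0.0085347 = 1.015414
Product > 1; profitable direction is EUR → INR → JPY → EUR.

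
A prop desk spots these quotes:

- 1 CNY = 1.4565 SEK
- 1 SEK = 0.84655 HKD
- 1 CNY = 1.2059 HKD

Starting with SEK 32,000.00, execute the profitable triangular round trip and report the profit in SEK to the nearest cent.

Profit: SEK 719.13

Profitable loop is SEK → HKD → CNY → SEK:
SEK 32,000.00 × 0.84655 = HKD 27,089.60
HKD 27,089.60 ÷ 1.2059 = CNY 22,464.22
CNY 22,464.22 × 1.4565 = SEK 32,719.13
Profit = SEK 32,719.13 − SEK 32,000.00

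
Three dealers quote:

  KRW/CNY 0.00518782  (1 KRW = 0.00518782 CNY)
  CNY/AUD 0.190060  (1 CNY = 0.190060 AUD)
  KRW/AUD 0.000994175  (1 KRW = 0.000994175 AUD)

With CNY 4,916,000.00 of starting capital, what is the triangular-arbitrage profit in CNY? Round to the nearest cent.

Profit: CNY 40,773.66

Profitable loop is CNY → KRW → AUD → CNY:
CNY 4,916,000.00 ÷ 0.00518782 = KRW 947,604,196
KRW 947,604,196 × 0.000994175 = AUD 942,084.40
AUD 942,084.40 ÷ 0.190060 = CNY 4,956,773.66
Profit = CNY 4,956,773.66 − CNY 4,916,000.00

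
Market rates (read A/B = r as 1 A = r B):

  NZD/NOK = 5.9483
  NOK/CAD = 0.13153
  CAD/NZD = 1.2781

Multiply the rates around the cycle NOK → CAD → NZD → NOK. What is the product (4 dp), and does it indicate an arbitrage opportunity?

Around NOK → CAD → NZD → NOK: 1 × 0.13153 × 1.2781 × 5.9483 = 0.999960
Product ≈ 1 (deviation 0.004%, within rounding noise).

1.0000 (no arbitrage)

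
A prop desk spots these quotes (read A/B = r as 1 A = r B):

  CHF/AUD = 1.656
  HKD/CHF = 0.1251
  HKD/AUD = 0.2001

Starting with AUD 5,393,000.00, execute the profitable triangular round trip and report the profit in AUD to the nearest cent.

Profit: AUD 190,428.69

Profitable loop is AUD → HKD → CHF → AUD:
AUD 5,393,000.00 ÷ 0.2001 = HKD 26,951,524.24
HKD 26,951,524.24 × 0.1251 = CHF 3,371,635.68
CHF 3,371,635.68 × 1.656 = AUD 5,583,428.69
Profit = AUD 5,583,428.69 − AUD 5,393,000.00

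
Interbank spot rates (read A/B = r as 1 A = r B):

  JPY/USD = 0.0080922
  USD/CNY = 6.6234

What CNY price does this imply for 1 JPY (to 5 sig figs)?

JPY/CNY = 0.053598

1 JPY × 0.0080922 = 0.0080922 USD
0.0080922 USD × 6.6234 = 0.0535979 CNY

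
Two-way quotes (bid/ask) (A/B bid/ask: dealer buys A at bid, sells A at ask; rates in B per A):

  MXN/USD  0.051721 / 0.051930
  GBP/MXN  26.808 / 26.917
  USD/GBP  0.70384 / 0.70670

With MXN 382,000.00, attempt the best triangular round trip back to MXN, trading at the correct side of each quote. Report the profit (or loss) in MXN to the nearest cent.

Best loop MXN → GBP → USD → MXN:
MXN 382,000.00 ÷ 26.917 (buy GBP at ask) = GBP 14,191.77
GBP 14,191.77 ÷ 0.70670 (buy USD at ask) = USD 20,081.75
USD 20,081.75 ÷ 0.051930 (buy MXN at ask) = MXN 386,708.12

Net profit: MXN 4,708.12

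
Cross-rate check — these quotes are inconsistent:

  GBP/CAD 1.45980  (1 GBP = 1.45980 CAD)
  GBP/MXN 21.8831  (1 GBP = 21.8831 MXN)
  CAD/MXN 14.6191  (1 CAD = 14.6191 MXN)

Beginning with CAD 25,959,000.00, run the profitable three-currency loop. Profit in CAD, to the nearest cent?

Profitable loop is CAD → GBP → MXN → CAD:
CAD 25,959,000.00 ÷ 1.45980 = GBP 17,782,572.96
GBP 17,782,572.96 × 21.8831 = MXN 389,137,822.24
MXN 389,137,822.24 ÷ 14.6191 = CAD 26,618,452.73
Profit = CAD 26,618,452.73 − CAD 25,959,000.00

Profit: CAD 659,452.73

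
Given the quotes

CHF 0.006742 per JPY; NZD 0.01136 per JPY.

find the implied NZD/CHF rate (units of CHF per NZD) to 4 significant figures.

NZD/CHF = 0.5935

1 NZD ÷ 0.01136 = 88.0282 JPY
88.0282 JPY × 0.006742 = 0.593486 CHF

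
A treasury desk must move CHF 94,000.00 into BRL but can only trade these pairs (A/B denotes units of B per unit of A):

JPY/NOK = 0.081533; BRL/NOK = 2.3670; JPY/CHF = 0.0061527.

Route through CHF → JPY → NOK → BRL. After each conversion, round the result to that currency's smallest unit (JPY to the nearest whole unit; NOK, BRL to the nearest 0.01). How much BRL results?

BRL 526,256.25

CHF 94,000.00 ÷ 0.0061527 = JPY 15,277,845
JPY 15,277,845 × 0.081533 = NOK 1,245,648.54
NOK 1,245,648.54 ÷ 2.3670 = BRL 526,256.25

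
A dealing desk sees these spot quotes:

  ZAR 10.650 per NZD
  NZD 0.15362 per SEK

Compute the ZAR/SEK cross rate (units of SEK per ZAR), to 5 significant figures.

ZAR/SEK = 0.61123

1 ZAR ÷ 10.650 = 0.0938967 NZD
0.0938967 NZD ÷ 0.15362 = 0.611227 SEK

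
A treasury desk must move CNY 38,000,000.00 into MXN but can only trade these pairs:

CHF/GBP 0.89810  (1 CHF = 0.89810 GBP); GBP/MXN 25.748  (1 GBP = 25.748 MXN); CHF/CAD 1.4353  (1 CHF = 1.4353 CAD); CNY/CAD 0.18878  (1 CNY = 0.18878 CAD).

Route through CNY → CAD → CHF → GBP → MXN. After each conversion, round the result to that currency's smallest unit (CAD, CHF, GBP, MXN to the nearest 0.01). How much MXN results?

MXN 115,575,316.41

CNY 38,000,000.00 × 0.18878 = CAD 7,173,640.00
CAD 7,173,640.00 ÷ 1.4353 = CHF 4,998,007.39
CHF 4,998,007.39 × 0.89810 = GBP 4,488,710.44
GBP 4,488,710.44 × 25.748 = MXN 115,575,316.41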